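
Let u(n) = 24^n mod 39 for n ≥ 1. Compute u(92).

9

Computing terms: u(1) = 24, u(2) = 30, u(3) = 18, u(4) = 3, u(5) = 33, u(6) = 12, u(7) = 15, u(8) = 9, u(9) = 21, u(10) = 36, u(11) = 6, u(12) = 27, u(13) = 24.
The sequence repeats with period 12.
So u(92) = u(1 + ((92-1) mod 12)) = u(8) = 9.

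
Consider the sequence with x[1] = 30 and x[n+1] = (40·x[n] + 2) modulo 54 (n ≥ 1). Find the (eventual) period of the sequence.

We have x[1] = 30; x[2] = 14; x[3] = 22; x[4] = 18; x[5] = 20; x[6] = 46; x[7] = 6; x[8] = 26; x[9] = 16; x[10] = 48; x[11] = 32; x[12] = 40; x[13] = 36; x[14] = 38; x[15] = 10; x[16] = 24; x[17] = 44; x[18] = 34; x[19] = 12; x[20] = 50; x[21] = 4; x[22] = 0; x[23] = 2; x[24] = 28; x[25] = 42; x[26] = 8; x[27] = 52; x[28] = 30.
The sequence repeats with period 27.

27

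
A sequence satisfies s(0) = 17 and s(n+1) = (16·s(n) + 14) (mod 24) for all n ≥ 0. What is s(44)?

Computing terms: s(0) = 17,  s(1) = 22,  s(2) = 6,  s(3) = 14,  s(4) = 22.
Since s(4) = s(1) = 22, the sequence is eventually periodic: after a pre-period of length 1 it cycles with period 3.
For n ≥ 1, s(n) depends only on (n - 1) mod 3. (44 - 1) mod 3 = 1, so s(44) = s(2) = 6.

6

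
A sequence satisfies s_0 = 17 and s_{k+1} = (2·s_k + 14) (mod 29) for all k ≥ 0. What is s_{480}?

18

Listing terms: s_0 = 17,  s_1 = 19,  s_2 = 23,  s_3 = 2,  s_4 = 18,  s_5 = 21,  s_6 = 27,  s_7 = 10,  s_8 = 5,  s_9 = 24,  s_{10} = 4,  s_{11} = 22,  s_{12} = 0,  s_{13} = 14,  s_{14} = 13,  s_{15} = 11,  s_{16} = 7,  s_{17} = 28,  s_{18} = 12,  s_{19} = 9,  s_{20} = 3,  s_{21} = 20,  s_{22} = 25,  s_{23} = 6,  s_{24} = 26,  s_{25} = 8,  s_{26} = 1,  s_{27} = 16,  s_{28} = 17.
The sequence repeats with period 28.
So s_{480} = s_{0 + ((480-0) mod 28)} = s_4 = 18.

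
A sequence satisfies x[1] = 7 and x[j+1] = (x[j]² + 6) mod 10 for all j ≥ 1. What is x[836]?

Computing terms: x[1] = 7,  x[2] = 5,  x[3] = 1,  x[4] = 7.
The sequence repeats with period 3.
So x[836] = x[1 + ((836-1) mod 3)] = x[2] = 5.

5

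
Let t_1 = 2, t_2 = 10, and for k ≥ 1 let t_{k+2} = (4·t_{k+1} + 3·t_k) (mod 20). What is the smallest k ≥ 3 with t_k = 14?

4

Computing terms: t_1 = 2; t_2 = 10; t_3 = 6; t_4 = 14; t_5 = 14; t_6 = 18; t_7 = 14; t_8 = 10; t_9 = 2; t_{10} = 18; t_{11} = 18; t_{12} = 6; t_{13} = 18; t_{14} = 10; t_{15} = 14; t_{16} = 6; t_{17} = 6; t_{18} = 2; t_{19} = 6; t_{20} = 10; t_{21} = 18; t_{22} = 2; t_{23} = 2; t_{24} = 14; t_{25} = 2; t_{26} = 10.
The sequence repeats with period 24.
The value 14 first appears (with k ≥ 3) at t_4.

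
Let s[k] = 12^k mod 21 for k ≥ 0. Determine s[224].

18

Computing terms: s[0] = 1; s[1] = 12; s[2] = 18; s[3] = 6; s[4] = 9; s[5] = 3; s[6] = 15; s[7] = 12.
Since s[7] = s[1] = 12, the sequence is eventually periodic: after a pre-period of length 1 it cycles with period 6.
For k ≥ 1, s[k] depends only on (k - 1) mod 6. (224 - 1) mod 6 = 1, so s[224] = s[2] = 18.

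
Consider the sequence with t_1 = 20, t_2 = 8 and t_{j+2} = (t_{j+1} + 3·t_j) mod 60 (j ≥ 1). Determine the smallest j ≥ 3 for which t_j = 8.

t_1 = 20, t_2 = 8, t_3 = 8, t_4 = 32, t_5 = 56, t_6 = 32, t_7 = 20, t_8 = 56, t_9 = 56, t_{10} = 44, t_{11} = 32, t_{12} = 44, t_{13} = 20, t_{14} = 32, t_{15} = 32, t_{16} = 8, t_{17} = 44, t_{18} = 8, t_{19} = 20, t_{20} = 44, t_{21} = 44, t_{22} = 56, t_{23} = 8, t_{24} = 56, t_{25} = 20, t_{26} = 8.
Since (t_{25}, t_{26}) = (t_1, t_2) = (20, 8) (two consecutive terms determine the rest), the sequence is periodic with period 24.
The value 8 first appears (with j ≥ 3) at t_3.

3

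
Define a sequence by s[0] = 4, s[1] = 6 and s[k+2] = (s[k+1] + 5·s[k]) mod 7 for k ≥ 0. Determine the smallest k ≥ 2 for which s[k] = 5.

2

s[0] = 4,  s[1] = 6,  s[2] = 5,  s[3] = 0,  s[4] = 4,  s[5] = 4,  s[6] = 3,  s[7] = 2,  s[8] = 3,  s[9] = 6,  s[10] = 0,  s[11] = 2,  s[12] = 2,  s[13] = 5,  s[14] = 1,  s[15] = 5,  s[16] = 3,  s[17] = 0,  s[18] = 1,  s[19] = 1,  s[20] = 6,  s[21] = 4,  s[22] = 6.
The sequence repeats with period 21.
The value 5 first appears (with k ≥ 2) at s[2].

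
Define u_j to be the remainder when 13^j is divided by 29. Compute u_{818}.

20

Listing terms: u_0 = 1; u_1 = 13; u_2 = 24; u_3 = 22; u_4 = 25; u_5 = 6; u_6 = 20; u_7 = 28; u_8 = 16; u_9 = 5; u_{10} = 7; u_{11} = 4; u_{12} = 23; u_{13} = 9; u_{14} = 1.
The sequence repeats with period 14.
So u_{818} = u_{0 + ((818-0) mod 14)} = u_6 = 20.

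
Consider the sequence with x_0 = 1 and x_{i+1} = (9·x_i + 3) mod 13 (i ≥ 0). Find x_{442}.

x_0 = 1; x_1 = 12; x_2 = 7; x_3 = 1.
Since x_3 = x_0 = 1, the sequence is periodic with period 3.
(442 - 0) mod 3 = 1, so x_{442} = x_1 = 12.

12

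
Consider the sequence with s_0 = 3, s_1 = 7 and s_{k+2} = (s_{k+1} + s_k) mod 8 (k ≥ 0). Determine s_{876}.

Listing terms: s_0 = 3, s_1 = 7, s_2 = 2, s_3 = 1, s_4 = 3, s_5 = 4, s_6 = 7, s_7 = 3, s_8 = 2, s_9 = 5, s_{10} = 7, s_{11} = 4, s_{12} = 3, s_{13} = 7.
The sequence repeats with period 12.
(876 - 0) mod 12 = 0, so s_{876} = s_0 = 3.

3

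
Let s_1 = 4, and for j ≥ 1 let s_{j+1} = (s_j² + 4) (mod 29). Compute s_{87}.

5

Listing terms: s_1 = 4, s_2 = 20, s_3 = 27, s_4 = 8, s_5 = 10, s_6 = 17, s_7 = 3, s_8 = 13, s_9 = 28, s_{10} = 5, s_{11} = 0, s_{12} = 4.
The sequence repeats with period 11.
(87 - 1) mod 11 = 9, so s_{87} = s_{10} = 5.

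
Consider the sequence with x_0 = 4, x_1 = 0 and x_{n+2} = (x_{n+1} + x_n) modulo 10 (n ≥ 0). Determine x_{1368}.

Listing terms: x_0 = 4; x_1 = 0; x_2 = 4; x_3 = 4; x_4 = 8; x_5 = 2; x_6 = 0; x_7 = 2; x_8 = 2; x_9 = 4; x_{10} = 6; x_{11} = 0; x_{12} = 6; x_{13} = 6; x_{14} = 2; x_{15} = 8; x_{16} = 0; x_{17} = 8; x_{18} = 8; x_{19} = 6; x_{20} = 4; x_{21} = 0.
The sequence repeats with period 20.
(1368 - 0) mod 20 = 8, so x_{1368} = x_8 = 2.

2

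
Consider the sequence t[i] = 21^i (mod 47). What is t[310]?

We have t[0] = 1,  t[1] = 21,  t[2] = 18,  t[3] = 2,  t[4] = 42,  t[5] = 36,  t[6] = 4,  t[7] = 37,  t[8] = 25,  t[9] = 8,  t[10] = 27,  t[11] = 3,  t[12] = 16,  t[13] = 7,  t[14] = 6,  t[15] = 32,  t[16] = 14,  t[17] = 12,  t[18] = 17,  t[19] = 28,  t[20] = 24,  t[21] = 34,  t[22] = 9,  t[23] = 1.
The sequence repeats with period 23.
So t[310] = t[0 + ((310-0) mod 23)] = t[11] = 3.

3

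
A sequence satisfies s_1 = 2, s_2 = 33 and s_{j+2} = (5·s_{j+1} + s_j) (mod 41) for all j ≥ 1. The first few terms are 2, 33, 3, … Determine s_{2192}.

Computing terms: s_1 = 2; s_2 = 33; s_3 = 3; s_4 = 7; s_5 = 38; s_6 = 33; s_7 = 39; s_8 = 23; s_9 = 31; s_{10} = 14; s_{11} = 19; s_{12} = 27; s_{13} = 31; s_{14} = 18; s_{15} = 39; s_{16} = 8; s_{17} = 38; s_{18} = 34; s_{19} = 3; s_{20} = 8; s_{21} = 2; s_{22} = 18; s_{23} = 10; s_{24} = 27; s_{25} = 22; s_{26} = 14; s_{27} = 10; s_{28} = 23; s_{29} = 2; s_{30} = 33.
Since (s_{29}, s_{30}) = (s_1, s_2) = (2, 33) (two consecutive terms determine the rest), the sequence is periodic with period 28.
(2192 - 1) mod 28 = 7, so s_{2192} = s_8 = 23.

23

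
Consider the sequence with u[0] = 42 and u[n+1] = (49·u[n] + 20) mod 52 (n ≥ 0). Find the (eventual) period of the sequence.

6

Listing terms: u[0] = 42, u[1] = 50, u[2] = 26, u[3] = 46, u[4] = 38, u[5] = 10, u[6] = 42.
Since u[6] = u[0] = 42, the sequence is periodic with period 6.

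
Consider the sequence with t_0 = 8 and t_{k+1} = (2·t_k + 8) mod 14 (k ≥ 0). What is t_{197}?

t_0 = 8, t_1 = 10, t_2 = 0, t_3 = 8.
The sequence repeats with period 3.
So t_{197} = t_{0 + ((197-0) mod 3)} = t_2 = 0.

0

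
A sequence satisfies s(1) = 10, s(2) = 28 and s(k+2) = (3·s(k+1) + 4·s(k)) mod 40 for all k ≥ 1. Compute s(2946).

20

s(1) = 10,  s(2) = 28,  s(3) = 4,  s(4) = 4,  s(5) = 28,  s(6) = 20,  s(7) = 12,  s(8) = 36,  s(9) = 36,  s(10) = 12,  s(11) = 20,  s(12) = 28,  s(13) = 4.
Since (s(12), s(13)) = (s(2), s(3)) = (28, 4) (two consecutive terms determine the rest), the sequence is eventually periodic: after a pre-period of length 1 it cycles with period 10.
For k ≥ 2, s(k) depends only on (k - 2) mod 10. (2946 - 2) mod 10 = 4, so s(2946) = s(6) = 20.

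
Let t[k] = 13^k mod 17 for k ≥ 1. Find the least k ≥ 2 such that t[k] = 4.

Listing terms: t[1] = 13, t[2] = 16, t[3] = 4, t[4] = 1, t[5] = 13.
The sequence repeats with period 4.
The value 4 first appears (with k ≥ 2) at t[3].

3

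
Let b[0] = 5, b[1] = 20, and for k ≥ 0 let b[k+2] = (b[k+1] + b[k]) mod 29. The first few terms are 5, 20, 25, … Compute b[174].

11

b[0] = 5, b[1] = 20, b[2] = 25, b[3] = 16, b[4] = 12, b[5] = 28, b[6] = 11, b[7] = 10, b[8] = 21, b[9] = 2, b[10] = 23, b[11] = 25, b[12] = 19, b[13] = 15, b[14] = 5, b[15] = 20.
The sequence repeats with period 14.
So b[174] = b[0 + ((174-0) mod 14)] = b[6] = 11.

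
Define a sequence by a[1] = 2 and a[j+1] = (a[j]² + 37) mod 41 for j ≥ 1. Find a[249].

We have a[1] = 2; a[2] = 0; a[3] = 37; a[4] = 12; a[5] = 17; a[6] = 39; a[7] = 0.
Since a[7] = a[2] = 0, the sequence is eventually periodic: after a pre-period of length 1 it cycles with period 5.
For j ≥ 2, a[j] depends only on (j - 2) mod 5. (249 - 2) mod 5 = 2, so a[249] = a[4] = 12.

12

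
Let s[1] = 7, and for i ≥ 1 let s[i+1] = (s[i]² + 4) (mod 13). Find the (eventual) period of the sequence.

Computing terms: s[1] = 7, s[2] = 1, s[3] = 5, s[4] = 3, s[5] = 0, s[6] = 4, s[7] = 7.
Since s[7] = s[1] = 7, the sequence is periodic with period 6.

6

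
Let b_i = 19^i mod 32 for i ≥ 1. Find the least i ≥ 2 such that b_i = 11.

3

We have b_1 = 19,  b_2 = 9,  b_3 = 11,  b_4 = 17,  b_5 = 3,  b_6 = 25,  b_7 = 27,  b_8 = 1,  b_9 = 19.
The sequence repeats with period 8.
The value 11 first appears (with i ≥ 2) at b_3.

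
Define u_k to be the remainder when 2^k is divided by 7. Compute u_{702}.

1

u_1 = 2; u_2 = 4; u_3 = 1; u_4 = 2.
The sequence repeats with period 3.
(702 - 1) mod 3 = 2, so u_{702} = u_3 = 1.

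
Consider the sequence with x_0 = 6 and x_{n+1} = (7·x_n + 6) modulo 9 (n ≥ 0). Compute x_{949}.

Computing terms: x_0 = 6, x_1 = 3, x_2 = 0, x_3 = 6.
Since x_3 = x_0 = 6, the sequence is periodic with period 3.
So x_{949} = x_{0 + ((949-0) mod 3)} = x_1 = 3.

3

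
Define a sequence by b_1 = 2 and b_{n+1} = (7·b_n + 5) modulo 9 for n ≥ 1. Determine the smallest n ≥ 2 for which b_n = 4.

8

Computing terms: b_1 = 2; b_2 = 1; b_3 = 3; b_4 = 8; b_5 = 7; b_6 = 0; b_7 = 5; b_8 = 4; b_9 = 6; b_{10} = 2.
Since b_{10} = b_1 = 2, the sequence is periodic with period 9.
The value 4 first appears (with n ≥ 2) at b_8.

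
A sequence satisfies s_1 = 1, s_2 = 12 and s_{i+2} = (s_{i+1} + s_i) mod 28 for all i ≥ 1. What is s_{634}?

9

We have s_1 = 1, s_2 = 12, s_3 = 13, s_4 = 25, s_5 = 10, s_6 = 7, s_7 = 17, s_8 = 24, s_9 = 13, s_{10} = 9, s_{11} = 22, s_{12} = 3, s_{13} = 25, s_{14} = 0, s_{15} = 25, s_{16} = 25, s_{17} = 22, s_{18} = 19, s_{19} = 13, s_{20} = 4, s_{21} = 17, s_{22} = 21, s_{23} = 10, s_{24} = 3, s_{25} = 13, s_{26} = 16, s_{27} = 1, s_{28} = 17, s_{29} = 18, s_{30} = 7, s_{31} = 25, s_{32} = 4, s_{33} = 1, s_{34} = 5, s_{35} = 6, s_{36} = 11, s_{37} = 17, s_{38} = 0, s_{39} = 17, s_{40} = 17, s_{41} = 6, s_{42} = 23, s_{43} = 1, s_{44} = 24, s_{45} = 25, s_{46} = 21, s_{47} = 18, s_{48} = 11, s_{49} = 1, s_{50} = 12.
Since (s_{49}, s_{50}) = (s_1, s_2) = (1, 12) (two consecutive terms determine the rest), the sequence is periodic with period 48.
(634 - 1) mod 48 = 9, so s_{634} = s_{10} = 9.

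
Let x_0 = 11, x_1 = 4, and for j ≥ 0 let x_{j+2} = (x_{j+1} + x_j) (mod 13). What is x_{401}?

3

Computing terms: x_0 = 11, x_1 = 4, x_2 = 2, x_3 = 6, x_4 = 8, x_5 = 1, x_6 = 9, x_7 = 10, x_8 = 6, x_9 = 3, x_{10} = 9, x_{11} = 12, x_{12} = 8, x_{13} = 7, x_{14} = 2, x_{15} = 9, x_{16} = 11, x_{17} = 7, x_{18} = 5, x_{19} = 12, x_{20} = 4, x_{21} = 3, x_{22} = 7, x_{23} = 10, x_{24} = 4, x_{25} = 1, x_{26} = 5, x_{27} = 6, x_{28} = 11, x_{29} = 4.
Since (x_{28}, x_{29}) = (x_0, x_1) = (11, 4) (two consecutive terms determine the rest), the sequence is periodic with period 28.
(401 - 0) mod 28 = 9, so x_{401} = x_9 = 3.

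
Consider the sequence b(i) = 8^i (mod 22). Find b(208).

Computing terms: b(1) = 8, b(2) = 20, b(3) = 6, b(4) = 4, b(5) = 10, b(6) = 14, b(7) = 2, b(8) = 16, b(9) = 18, b(10) = 12, b(11) = 8.
Since b(11) = b(1) = 8, the sequence is periodic with period 10.
So b(208) = b(1 + ((208-1) mod 10)) = b(8) = 16.

16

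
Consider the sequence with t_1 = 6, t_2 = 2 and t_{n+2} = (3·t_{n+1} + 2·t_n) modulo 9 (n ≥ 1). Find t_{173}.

3

t_1 = 6; t_2 = 2; t_3 = 0; t_4 = 4; t_5 = 3; t_6 = 8; t_7 = 3; t_8 = 7; t_9 = 0; t_{10} = 5; t_{11} = 6; t_{12} = 1; t_{13} = 6; t_{14} = 2.
The sequence repeats with period 12.
(173 - 1) mod 12 = 4, so t_{173} = t_5 = 3.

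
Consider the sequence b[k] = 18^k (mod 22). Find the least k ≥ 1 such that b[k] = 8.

9

b[0] = 1,  b[1] = 18,  b[2] = 16,  b[3] = 2,  b[4] = 14,  b[5] = 10,  b[6] = 4,  b[7] = 6,  b[8] = 20,  b[9] = 8,  b[10] = 12,  b[11] = 18.
Since b[11] = b[1] = 18, the sequence is eventually periodic: after a pre-period of length 1 it cycles with period 10.
The value 8 first appears (with k ≥ 1) at b[9].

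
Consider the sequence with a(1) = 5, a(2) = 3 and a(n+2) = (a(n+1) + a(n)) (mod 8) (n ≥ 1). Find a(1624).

3

a(1) = 5, a(2) = 3, a(3) = 0, a(4) = 3, a(5) = 3, a(6) = 6, a(7) = 1, a(8) = 7, a(9) = 0, a(10) = 7, a(11) = 7, a(12) = 6, a(13) = 5, a(14) = 3.
Since (a(13), a(14)) = (a(1), a(2)) = (5, 3) (two consecutive terms determine the rest), the sequence is periodic with period 12.
So a(1624) = a(1 + ((1624-1) mod 12)) = a(4) = 3.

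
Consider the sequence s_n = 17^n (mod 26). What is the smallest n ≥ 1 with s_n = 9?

4

Listing terms: s_0 = 1,  s_1 = 17,  s_2 = 3,  s_3 = 25,  s_4 = 9,  s_5 = 23,  s_6 = 1.
Since s_6 = s_0 = 1, the sequence is periodic with period 6.
The value 9 first appears (with n ≥ 1) at s_4.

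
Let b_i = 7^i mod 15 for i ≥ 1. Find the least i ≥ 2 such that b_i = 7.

b_1 = 7,  b_2 = 4,  b_3 = 13,  b_4 = 1,  b_5 = 7.
The sequence repeats with period 4.
The value 7 next appears (with i ≥ 2) at b_5.

5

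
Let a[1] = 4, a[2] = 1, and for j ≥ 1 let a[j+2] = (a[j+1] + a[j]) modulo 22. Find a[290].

Listing terms: a[1] = 4, a[2] = 1, a[3] = 5, a[4] = 6, a[5] = 11, a[6] = 17, a[7] = 6, a[8] = 1, a[9] = 7, a[10] = 8, a[11] = 15, a[12] = 1, a[13] = 16, a[14] = 17, a[15] = 11, a[16] = 6, a[17] = 17, a[18] = 1, a[19] = 18, a[20] = 19, a[21] = 15, a[22] = 12, a[23] = 5, a[24] = 17, a[25] = 0, a[26] = 17, a[27] = 17, a[28] = 12, a[29] = 7, a[30] = 19, a[31] = 4, a[32] = 1.
Since (a[31], a[32]) = (a[1], a[2]) = (4, 1) (two consecutive terms determine the rest), the sequence is periodic with period 30.
(290 - 1) mod 30 = 19, so a[290] = a[20] = 19.

19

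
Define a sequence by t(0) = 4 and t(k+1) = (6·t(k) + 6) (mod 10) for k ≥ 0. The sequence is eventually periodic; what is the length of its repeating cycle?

We have t(0) = 4, t(1) = 0, t(2) = 6, t(3) = 2, t(4) = 8, t(5) = 4.
The sequence repeats with period 5.

5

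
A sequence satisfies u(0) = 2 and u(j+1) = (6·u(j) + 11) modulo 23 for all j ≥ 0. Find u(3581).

16

Computing terms: u(0) = 2; u(1) = 0; u(2) = 11; u(3) = 8; u(4) = 13; u(5) = 20; u(6) = 16; u(7) = 15; u(8) = 9; u(9) = 19; u(10) = 10; u(11) = 2.
The sequence repeats with period 11.
So u(3581) = u(0 + ((3581-0) mod 11)) = u(6) = 16.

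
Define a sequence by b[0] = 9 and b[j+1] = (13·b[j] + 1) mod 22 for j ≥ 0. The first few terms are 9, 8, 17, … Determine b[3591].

8

Computing terms: b[0] = 9,  b[1] = 8,  b[2] = 17,  b[3] = 2,  b[4] = 5,  b[5] = 0,  b[6] = 1,  b[7] = 14,  b[8] = 7,  b[9] = 4,  b[10] = 9.
Since b[10] = b[0] = 9, the sequence is periodic with period 10.
So b[3591] = b[0 + ((3591-0) mod 10)] = b[1] = 8.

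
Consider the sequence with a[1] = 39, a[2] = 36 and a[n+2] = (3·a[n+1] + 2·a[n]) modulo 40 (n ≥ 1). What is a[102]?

Listing terms: a[1] = 39; a[2] = 36; a[3] = 26; a[4] = 30; a[5] = 22; a[6] = 6; a[7] = 22; a[8] = 38; a[9] = 38; a[10] = 30; a[11] = 6; a[12] = 38; a[13] = 6; a[14] = 14; a[15] = 14; a[16] = 30; a[17] = 38; a[18] = 14; a[19] = 38; a[20] = 22; a[21] = 22; a[22] = 30; a[23] = 14; a[24] = 22; a[25] = 14; a[26] = 6; a[27] = 6; a[28] = 30; a[29] = 22.
Since (a[28], a[29]) = (a[4], a[5]) = (30, 22) (two consecutive terms determine the rest), the sequence is eventually periodic: after a pre-period of length 3 it cycles with period 24.
For n ≥ 4, a[n] depends only on (n - 4) mod 24. (102 - 4) mod 24 = 2, so a[102] = a[6] = 6.

6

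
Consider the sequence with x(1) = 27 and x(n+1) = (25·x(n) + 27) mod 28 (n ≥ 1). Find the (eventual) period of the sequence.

12

Computing terms: x(1) = 27,  x(2) = 2,  x(3) = 21,  x(4) = 20,  x(5) = 23,  x(6) = 14,  x(7) = 13,  x(8) = 16,  x(9) = 7,  x(10) = 6,  x(11) = 9,  x(12) = 0,  x(13) = 27.
The sequence repeats with period 12.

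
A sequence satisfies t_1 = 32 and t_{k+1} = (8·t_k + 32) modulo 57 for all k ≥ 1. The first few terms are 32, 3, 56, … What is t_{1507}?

32

Listing terms: t_1 = 32; t_2 = 3; t_3 = 56; t_4 = 24; t_5 = 53; t_6 = 0; t_7 = 32.
The sequence repeats with period 6.
(1507 - 1) mod 6 = 0, so t_{1507} = t_1 = 32.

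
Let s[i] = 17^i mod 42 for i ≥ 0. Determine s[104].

37

Listing terms: s[0] = 1, s[1] = 17, s[2] = 37, s[3] = 41, s[4] = 25, s[5] = 5, s[6] = 1.
Since s[6] = s[0] = 1, the sequence is periodic with period 6.
So s[104] = s[0 + ((104-0) mod 6)] = s[2] = 37.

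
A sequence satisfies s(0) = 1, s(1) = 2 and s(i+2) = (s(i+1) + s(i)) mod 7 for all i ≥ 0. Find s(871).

s(0) = 1, s(1) = 2, s(2) = 3, s(3) = 5, s(4) = 1, s(5) = 6, s(6) = 0, s(7) = 6, s(8) = 6, s(9) = 5, s(10) = 4, s(11) = 2, s(12) = 6, s(13) = 1, s(14) = 0, s(15) = 1, s(16) = 1, s(17) = 2.
Since (s(16), s(17)) = (s(0), s(1)) = (1, 2) (two consecutive terms determine the rest), the sequence is periodic with period 16.
So s(871) = s(0 + ((871-0) mod 16)) = s(7) = 6.

6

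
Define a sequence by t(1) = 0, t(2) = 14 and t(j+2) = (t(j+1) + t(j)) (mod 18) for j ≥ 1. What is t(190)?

We have t(1) = 0, t(2) = 14, t(3) = 14, t(4) = 10, t(5) = 6, t(6) = 16, t(7) = 4, t(8) = 2, t(9) = 6, t(10) = 8, t(11) = 14, t(12) = 4, t(13) = 0, t(14) = 4, t(15) = 4, t(16) = 8, t(17) = 12, t(18) = 2, t(19) = 14, t(20) = 16, t(21) = 12, t(22) = 10, t(23) = 4, t(24) = 14, t(25) = 0, t(26) = 14.
Since (t(25), t(26)) = (t(1), t(2)) = (0, 14) (two consecutive terms determine the rest), the sequence is periodic with period 24.
So t(190) = t(1 + ((190-1) mod 24)) = t(22) = 10.

10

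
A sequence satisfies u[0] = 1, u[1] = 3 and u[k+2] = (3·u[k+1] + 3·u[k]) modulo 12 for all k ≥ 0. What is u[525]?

9

u[0] = 1; u[1] = 3; u[2] = 0; u[3] = 9; u[4] = 3; u[5] = 0.
Since (u[4], u[5]) = (u[1], u[2]) = (3, 0) (two consecutive terms determine the rest), the sequence is eventually periodic: after a pre-period of length 1 it cycles with period 3.
For k ≥ 1, u[k] depends only on (k - 1) mod 3. (525 - 1) mod 3 = 2, so u[525] = u[3] = 9.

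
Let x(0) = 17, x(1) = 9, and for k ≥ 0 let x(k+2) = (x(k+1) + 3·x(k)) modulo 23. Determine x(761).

4

Computing terms: x(0) = 17, x(1) = 9, x(2) = 14, x(3) = 18, x(4) = 14, x(5) = 22, x(6) = 18, x(7) = 15, x(8) = 0, x(9) = 22, x(10) = 22, x(11) = 19, x(12) = 16, x(13) = 4, x(14) = 6, x(15) = 18, x(16) = 13, x(17) = 21, x(18) = 14, x(19) = 8, x(20) = 4, x(21) = 5, x(22) = 17, x(23) = 9.
Since (x(22), x(23)) = (x(0), x(1)) = (17, 9) (two consecutive terms determine the rest), the sequence is periodic with period 22.
(761 - 0) mod 22 = 13, so x(761) = x(13) = 4.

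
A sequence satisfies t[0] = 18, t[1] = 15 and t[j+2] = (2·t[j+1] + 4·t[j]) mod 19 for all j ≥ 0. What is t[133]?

t[0] = 18, t[1] = 15, t[2] = 7, t[3] = 17, t[4] = 5, t[5] = 2, t[6] = 5, t[7] = 18, t[8] = 18, t[9] = 13, t[10] = 3, t[11] = 1, t[12] = 14, t[13] = 13, t[14] = 6, t[15] = 7, t[16] = 0, t[17] = 9, t[18] = 18, t[19] = 15.
Since (t[18], t[19]) = (t[0], t[1]) = (18, 15) (two consecutive terms determine the rest), the sequence is periodic with period 18.
(133 - 0) mod 18 = 7, so t[133] = t[7] = 18.

18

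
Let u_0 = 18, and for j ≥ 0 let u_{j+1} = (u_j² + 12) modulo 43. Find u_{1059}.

Listing terms: u_0 = 18; u_1 = 35; u_2 = 33; u_3 = 26; u_4 = 0; u_5 = 12; u_6 = 27; u_7 = 10; u_8 = 26.
Since u_8 = u_3 = 26, the sequence is eventually periodic: after a pre-period of length 3 it cycles with period 5.
For j ≥ 3, u_j depends only on (j - 3) mod 5. (1059 - 3) mod 5 = 1, so u_{1059} = u_4 = 0.

0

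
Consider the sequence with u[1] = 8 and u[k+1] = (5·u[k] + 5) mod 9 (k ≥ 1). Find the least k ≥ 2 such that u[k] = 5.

Listing terms: u[1] = 8, u[2] = 0, u[3] = 5, u[4] = 3, u[5] = 2, u[6] = 6, u[7] = 8.
Since u[7] = u[1] = 8, the sequence is periodic with period 6.
The value 5 first appears (with k ≥ 2) at u[3].

3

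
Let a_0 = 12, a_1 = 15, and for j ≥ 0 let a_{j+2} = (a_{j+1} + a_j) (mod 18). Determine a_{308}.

15

Listing terms: a_0 = 12,  a_1 = 15,  a_2 = 9,  a_3 = 6,  a_4 = 15,  a_5 = 3,  a_6 = 0,  a_7 = 3,  a_8 = 3,  a_9 = 6,  a_{10} = 9,  a_{11} = 15,  a_{12} = 6,  a_{13} = 3,  a_{14} = 9,  a_{15} = 12,  a_{16} = 3,  a_{17} = 15,  a_{18} = 0,  a_{19} = 15,  a_{20} = 15,  a_{21} = 12,  a_{22} = 9,  a_{23} = 3,  a_{24} = 12,  a_{25} = 15.
Since (a_{24}, a_{25}) = (a_0, a_1) = (12, 15) (two consecutive terms determine the rest), the sequence is periodic with period 24.
(308 - 0) mod 24 = 20, so a_{308} = a_{20} = 15.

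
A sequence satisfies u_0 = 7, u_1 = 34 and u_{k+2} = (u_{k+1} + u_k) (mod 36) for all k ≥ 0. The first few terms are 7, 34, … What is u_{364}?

8

u_0 = 7, u_1 = 34, u_2 = 5, u_3 = 3, u_4 = 8, u_5 = 11, u_6 = 19, u_7 = 30, u_8 = 13, u_9 = 7, u_{10} = 20, u_{11} = 27, u_{12} = 11, u_{13} = 2, u_{14} = 13, u_{15} = 15, u_{16} = 28, u_{17} = 7, u_{18} = 35, u_{19} = 6, u_{20} = 5, u_{21} = 11, u_{22} = 16, u_{23} = 27, u_{24} = 7, u_{25} = 34.
Since (u_{24}, u_{25}) = (u_0, u_1) = (7, 34) (two consecutive terms determine the rest), the sequence is periodic with period 24.
So u_{364} = u_{0 + ((364-0) mod 24)} = u_4 = 8.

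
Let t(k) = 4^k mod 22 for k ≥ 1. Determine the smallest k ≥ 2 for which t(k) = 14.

t(1) = 4, t(2) = 16, t(3) = 20, t(4) = 14, t(5) = 12, t(6) = 4.
The sequence repeats with period 5.
The value 14 first appears (with k ≥ 2) at t(4).

4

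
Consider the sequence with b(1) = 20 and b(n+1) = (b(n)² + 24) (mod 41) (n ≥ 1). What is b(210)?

20

b(1) = 20, b(2) = 14, b(3) = 15, b(4) = 3, b(5) = 33, b(6) = 6, b(7) = 19, b(8) = 16, b(9) = 34, b(10) = 32, b(11) = 23, b(12) = 20.
The sequence repeats with period 11.
So b(210) = b(1 + ((210-1) mod 11)) = b(1) = 20.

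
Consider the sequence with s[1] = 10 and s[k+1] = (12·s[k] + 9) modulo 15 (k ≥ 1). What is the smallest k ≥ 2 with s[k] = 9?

Listing terms: s[1] = 10,  s[2] = 9,  s[3] = 12,  s[4] = 3,  s[5] = 0,  s[6] = 9.
Since s[6] = s[2] = 9, the sequence is eventually periodic: after a pre-period of length 1 it cycles with period 4.
The value 9 first appears (with k ≥ 2) at s[2].

2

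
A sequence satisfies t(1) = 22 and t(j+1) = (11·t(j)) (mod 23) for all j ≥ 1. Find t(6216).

1

Listing terms: t(1) = 22; t(2) = 12; t(3) = 17; t(4) = 3; t(5) = 10; t(6) = 18; t(7) = 14; t(8) = 16; t(9) = 15; t(10) = 4; t(11) = 21; t(12) = 1; t(13) = 11; t(14) = 6; t(15) = 20; t(16) = 13; t(17) = 5; t(18) = 9; t(19) = 7; t(20) = 8; t(21) = 19; t(22) = 2; t(23) = 22.
Since t(23) = t(1) = 22, the sequence is periodic with period 22.
(6216 - 1) mod 22 = 11, so t(6216) = t(12) = 1.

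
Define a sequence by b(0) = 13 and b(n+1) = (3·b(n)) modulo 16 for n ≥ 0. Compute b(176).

13

Computing terms: b(0) = 13, b(1) = 7, b(2) = 5, b(3) = 15, b(4) = 13.
The sequence repeats with period 4.
So b(176) = b(0 + ((176-0) mod 4)) = b(0) = 13.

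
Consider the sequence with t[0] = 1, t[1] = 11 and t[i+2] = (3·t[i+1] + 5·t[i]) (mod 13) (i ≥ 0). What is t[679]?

Listing terms: t[0] = 1; t[1] = 11; t[2] = 12; t[3] = 0; t[4] = 8; t[5] = 11; t[6] = 8; t[7] = 1; t[8] = 4; t[9] = 4; t[10] = 6; t[11] = 12; t[12] = 1; t[13] = 11.
Since (t[12], t[13]) = (t[0], t[1]) = (1, 11) (two consecutive terms determine the rest), the sequence is periodic with period 12.
(679 - 0) mod 12 = 7, so t[679] = t[7] = 1.

1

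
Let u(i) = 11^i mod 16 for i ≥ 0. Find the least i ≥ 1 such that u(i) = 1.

4

u(0) = 1, u(1) = 11, u(2) = 9, u(3) = 3, u(4) = 1.
The sequence repeats with period 4.
The value 1 next appears (with i ≥ 1) at u(4).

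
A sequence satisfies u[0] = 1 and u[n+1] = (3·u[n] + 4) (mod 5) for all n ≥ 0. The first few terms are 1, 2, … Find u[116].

1

We have u[0] = 1; u[1] = 2; u[2] = 0; u[3] = 4; u[4] = 1.
The sequence repeats with period 4.
(116 - 0) mod 4 = 0, so u[116] = u[0] = 1.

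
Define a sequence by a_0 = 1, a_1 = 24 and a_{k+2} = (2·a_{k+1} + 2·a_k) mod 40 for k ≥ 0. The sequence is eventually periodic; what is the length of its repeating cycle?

24

a_0 = 1; a_1 = 24; a_2 = 10; a_3 = 28; a_4 = 36; a_5 = 8; a_6 = 8; a_7 = 32; a_8 = 0; a_9 = 24; a_{10} = 8; a_{11} = 24; a_{12} = 24; a_{13} = 16; a_{14} = 0; a_{15} = 32; a_{16} = 24; a_{17} = 32; a_{18} = 32; a_{19} = 8; a_{20} = 0; a_{21} = 16; a_{22} = 32; a_{23} = 16; a_{24} = 16; a_{25} = 24; a_{26} = 0; a_{27} = 8; a_{28} = 16; a_{29} = 8; a_{30} = 8.
Since (a_{29}, a_{30}) = (a_5, a_6) = (8, 8) (two consecutive terms determine the rest), the sequence is eventually periodic: after a pre-period of length 5 it cycles with period 24.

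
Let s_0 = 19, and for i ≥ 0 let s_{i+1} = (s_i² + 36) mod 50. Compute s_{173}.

Listing terms: s_0 = 19; s_1 = 47; s_2 = 45; s_3 = 11; s_4 = 7; s_5 = 35; s_6 = 11.
Since s_6 = s_3 = 11, the sequence is eventually periodic: after a pre-period of length 3 it cycles with period 3.
For i ≥ 3, s_i depends only on (i - 3) mod 3. (173 - 3) mod 3 = 2, so s_{173} = s_5 = 35.

35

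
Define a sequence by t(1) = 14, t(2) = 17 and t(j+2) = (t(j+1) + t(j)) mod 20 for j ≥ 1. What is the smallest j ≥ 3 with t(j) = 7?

6

Computing terms: t(1) = 14, t(2) = 17, t(3) = 11, t(4) = 8, t(5) = 19, t(6) = 7, t(7) = 6, t(8) = 13, t(9) = 19, t(10) = 12, t(11) = 11, t(12) = 3, t(13) = 14, t(14) = 17.
Since (t(13), t(14)) = (t(1), t(2)) = (14, 17) (two consecutive terms determine the rest), the sequence is periodic with period 12.
The value 7 first appears (with j ≥ 3) at t(6).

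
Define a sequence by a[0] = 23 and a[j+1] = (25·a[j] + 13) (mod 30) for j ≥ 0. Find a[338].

13

a[0] = 23, a[1] = 18, a[2] = 13, a[3] = 8, a[4] = 3, a[5] = 28, a[6] = 23.
Since a[6] = a[0] = 23, the sequence is periodic with period 6.
So a[338] = a[0 + ((338-0) mod 6)] = a[2] = 13.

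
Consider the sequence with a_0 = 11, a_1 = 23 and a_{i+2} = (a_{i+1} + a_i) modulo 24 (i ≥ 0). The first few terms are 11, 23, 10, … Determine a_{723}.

Listing terms: a_0 = 11; a_1 = 23; a_2 = 10; a_3 = 9; a_4 = 19; a_5 = 4; a_6 = 23; a_7 = 3; a_8 = 2; a_9 = 5; a_{10} = 7; a_{11} = 12; a_{12} = 19; a_{13} = 7; a_{14} = 2; a_{15} = 9; a_{16} = 11; a_{17} = 20; a_{18} = 7; a_{19} = 3; a_{20} = 10; a_{21} = 13; a_{22} = 23; a_{23} = 12; a_{24} = 11; a_{25} = 23.
Since (a_{24}, a_{25}) = (a_0, a_1) = (11, 23) (two consecutive terms determine the rest), the sequence is periodic with period 24.
(723 - 0) mod 24 = 3, so a_{723} = a_3 = 9.

9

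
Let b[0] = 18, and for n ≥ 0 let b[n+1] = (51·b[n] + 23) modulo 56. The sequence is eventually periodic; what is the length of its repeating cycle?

Computing terms: b[0] = 18,  b[1] = 45,  b[2] = 22,  b[3] = 25,  b[4] = 10,  b[5] = 29,  b[6] = 46,  b[7] = 17,  b[8] = 50,  b[9] = 53,  b[10] = 38,  b[11] = 1,  b[12] = 18.
Since b[12] = b[0] = 18, the sequence is periodic with period 12.

12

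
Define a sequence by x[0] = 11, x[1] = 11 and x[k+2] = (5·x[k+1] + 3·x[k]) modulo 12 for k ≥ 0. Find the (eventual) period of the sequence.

x[0] = 11; x[1] = 11; x[2] = 4; x[3] = 5; x[4] = 1; x[5] = 8; x[6] = 7; x[7] = 11; x[8] = 4.
Since (x[7], x[8]) = (x[1], x[2]) = (11, 4) (two consecutive terms determine the rest), the sequence is eventually periodic: after a pre-period of length 1 it cycles with period 6.

6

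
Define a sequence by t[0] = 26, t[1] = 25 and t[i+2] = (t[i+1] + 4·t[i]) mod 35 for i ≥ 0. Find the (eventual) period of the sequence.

48

Listing terms: t[0] = 26,  t[1] = 25,  t[2] = 24,  t[3] = 19,  t[4] = 10,  t[5] = 16,  t[6] = 21,  t[7] = 15,  t[8] = 29,  t[9] = 19,  t[10] = 30,  t[11] = 1,  t[12] = 16,  t[13] = 20,  t[14] = 14,  t[15] = 24,  t[16] = 10,  t[17] = 1,  t[18] = 6,  t[19] = 10,  t[20] = 34,  t[21] = 4,  t[22] = 0,  t[23] = 16,  t[24] = 16,  t[25] = 10,  t[26] = 4,  t[27] = 9,  t[28] = 25,  t[29] = 26,  t[30] = 21,  t[31] = 20,  t[32] = 34,  t[33] = 9,  t[34] = 5,  t[35] = 6,  t[36] = 26,  t[37] = 15,  t[38] = 14,  t[39] = 4,  t[40] = 25,  t[41] = 6,  t[42] = 1,  t[43] = 25,  t[44] = 29,  t[45] = 24,  t[46] = 0,  t[47] = 26,  t[48] = 26,  t[49] = 25.
Since (t[48], t[49]) = (t[0], t[1]) = (26, 25) (two consecutive terms determine the rest), the sequence is periodic with period 48.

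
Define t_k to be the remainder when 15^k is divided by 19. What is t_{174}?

7

t_0 = 1; t_1 = 15; t_2 = 16; t_3 = 12; t_4 = 9; t_5 = 2; t_6 = 11; t_7 = 13; t_8 = 5; t_9 = 18; t_{10} = 4; t_{11} = 3; t_{12} = 7; t_{13} = 10; t_{14} = 17; t_{15} = 8; t_{16} = 6; t_{17} = 14; t_{18} = 1.
Since t_{18} = t_0 = 1, the sequence is periodic with period 18.
So t_{174} = t_{0 + ((174-0) mod 18)} = t_{12} = 7.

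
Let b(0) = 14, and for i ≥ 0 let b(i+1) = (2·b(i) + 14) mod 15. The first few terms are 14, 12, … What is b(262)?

8

Computing terms: b(0) = 14, b(1) = 12, b(2) = 8, b(3) = 0, b(4) = 14.
Since b(4) = b(0) = 14, the sequence is periodic with period 4.
(262 - 0) mod 4 = 2, so b(262) = b(2) = 8.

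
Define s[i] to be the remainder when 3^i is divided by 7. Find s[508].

4

s[1] = 3, s[2] = 2, s[3] = 6, s[4] = 4, s[5] = 5, s[6] = 1, s[7] = 3.
The sequence repeats with period 6.
So s[508] = s[1 + ((508-1) mod 6)] = s[4] = 4.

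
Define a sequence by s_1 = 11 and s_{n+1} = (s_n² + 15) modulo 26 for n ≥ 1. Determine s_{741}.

We have s_1 = 11, s_2 = 6, s_3 = 25, s_4 = 16, s_5 = 11.
The sequence repeats with period 4.
So s_{741} = s_{1 + ((741-1) mod 4)} = s_1 = 11.

11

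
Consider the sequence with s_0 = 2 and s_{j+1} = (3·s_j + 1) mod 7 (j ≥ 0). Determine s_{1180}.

6

We have s_0 = 2,  s_1 = 0,  s_2 = 1,  s_3 = 4,  s_4 = 6,  s_5 = 5,  s_6 = 2.
Since s_6 = s_0 = 2, the sequence is periodic with period 6.
So s_{1180} = s_{0 + ((1180-0) mod 6)} = s_4 = 6.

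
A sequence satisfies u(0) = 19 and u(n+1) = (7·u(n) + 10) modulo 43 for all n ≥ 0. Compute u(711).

35

u(0) = 19,  u(1) = 14,  u(2) = 22,  u(3) = 35,  u(4) = 40,  u(5) = 32,  u(6) = 19.
The sequence repeats with period 6.
So u(711) = u(0 + ((711-0) mod 6)) = u(3) = 35.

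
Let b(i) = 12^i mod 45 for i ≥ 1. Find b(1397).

Computing terms: b(1) = 12; b(2) = 9; b(3) = 18; b(4) = 36; b(5) = 27; b(6) = 9.
Since b(6) = b(2) = 9, the sequence is eventually periodic: after a pre-period of length 1 it cycles with period 4.
For i ≥ 2, b(i) depends only on (i - 2) mod 4. (1397 - 2) mod 4 = 3, so b(1397) = b(5) = 27.

27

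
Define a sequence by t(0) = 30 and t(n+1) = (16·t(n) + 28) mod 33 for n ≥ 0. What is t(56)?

2

t(0) = 30, t(1) = 13, t(2) = 5, t(3) = 9, t(4) = 7, t(5) = 8, t(6) = 24, t(7) = 16, t(8) = 20, t(9) = 18, t(10) = 19, t(11) = 2, t(12) = 27, t(13) = 31, t(14) = 29, t(15) = 30.
The sequence repeats with period 15.
(56 - 0) mod 15 = 11, so t(56) = t(11) = 2.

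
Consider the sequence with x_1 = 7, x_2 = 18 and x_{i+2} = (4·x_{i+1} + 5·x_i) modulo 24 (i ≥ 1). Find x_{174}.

10

Computing terms: x_1 = 7, x_2 = 18, x_3 = 11, x_4 = 14, x_5 = 15, x_6 = 10, x_7 = 19, x_8 = 6, x_9 = 23, x_{10} = 2, x_{11} = 3, x_{12} = 22, x_{13} = 7, x_{14} = 18.
Since (x_{13}, x_{14}) = (x_1, x_2) = (7, 18) (two consecutive terms determine the rest), the sequence is periodic with period 12.
So x_{174} = x_{1 + ((174-1) mod 12)} = x_6 = 10.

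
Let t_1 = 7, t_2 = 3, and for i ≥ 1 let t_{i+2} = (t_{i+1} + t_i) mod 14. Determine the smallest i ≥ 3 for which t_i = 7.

17

We have t_1 = 7,  t_2 = 3,  t_3 = 10,  t_4 = 13,  t_5 = 9,  t_6 = 8,  t_7 = 3,  t_8 = 11,  t_9 = 0,  t_{10} = 11,  t_{11} = 11,  t_{12} = 8,  t_{13} = 5,  t_{14} = 13,  t_{15} = 4,  t_{16} = 3,  t_{17} = 7,  t_{18} = 10,  t_{19} = 3,  t_{20} = 13,  t_{21} = 2,  t_{22} = 1,  t_{23} = 3,  t_{24} = 4,  t_{25} = 7,  t_{26} = 11,  t_{27} = 4,  t_{28} = 1,  t_{29} = 5,  t_{30} = 6,  t_{31} = 11,  t_{32} = 3,  t_{33} = 0,  t_{34} = 3,  t_{35} = 3,  t_{36} = 6,  t_{37} = 9,  t_{38} = 1,  t_{39} = 10,  t_{40} = 11,  t_{41} = 7,  t_{42} = 4,  t_{43} = 11,  t_{44} = 1,  t_{45} = 12,  t_{46} = 13,  t_{47} = 11,  t_{48} = 10,  t_{49} = 7,  t_{50} = 3.
Since (t_{49}, t_{50}) = (t_1, t_2) = (7, 3) (two consecutive terms determine the rest), the sequence is periodic with period 48.
The value 7 first appears (with i ≥ 3) at t_{17}.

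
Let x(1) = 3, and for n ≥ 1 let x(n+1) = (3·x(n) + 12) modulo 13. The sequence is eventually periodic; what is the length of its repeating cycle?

Listing terms: x(1) = 3,  x(2) = 8,  x(3) = 10,  x(4) = 3.
Since x(4) = x(1) = 3, the sequence is periodic with period 3.

3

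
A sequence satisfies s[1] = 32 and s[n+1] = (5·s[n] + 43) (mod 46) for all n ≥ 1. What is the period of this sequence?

22

Listing terms: s[1] = 32,  s[2] = 19,  s[3] = 0,  s[4] = 43,  s[5] = 28,  s[6] = 45,  s[7] = 38,  s[8] = 3,  s[9] = 12,  s[10] = 11,  s[11] = 6,  s[12] = 27,  s[13] = 40,  s[14] = 13,  s[15] = 16,  s[16] = 31,  s[17] = 14,  s[18] = 21,  s[19] = 10,  s[20] = 1,  s[21] = 2,  s[22] = 7,  s[23] = 32.
Since s[23] = s[1] = 32, the sequence is periodic with period 22.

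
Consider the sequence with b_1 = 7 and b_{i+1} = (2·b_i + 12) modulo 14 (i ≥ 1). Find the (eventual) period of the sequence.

Listing terms: b_1 = 7,  b_2 = 12,  b_3 = 8,  b_4 = 0,  b_5 = 12.
Since b_5 = b_2 = 12, the sequence is eventually periodic: after a pre-period of length 1 it cycles with period 3.

3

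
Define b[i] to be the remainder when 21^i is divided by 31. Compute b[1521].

29

b[0] = 1; b[1] = 21; b[2] = 7; b[3] = 23; b[4] = 18; b[5] = 6; b[6] = 2; b[7] = 11; b[8] = 14; b[9] = 15; b[10] = 5; b[11] = 12; b[12] = 4; b[13] = 22; b[14] = 28; b[15] = 30; b[16] = 10; b[17] = 24; b[18] = 8; b[19] = 13; b[20] = 25; b[21] = 29; b[22] = 20; b[23] = 17; b[24] = 16; b[25] = 26; b[26] = 19; b[27] = 27; b[28] = 9; b[29] = 3; b[30] = 1.
The sequence repeats with period 30.
(1521 - 0) mod 30 = 21, so b[1521] = b[21] = 29.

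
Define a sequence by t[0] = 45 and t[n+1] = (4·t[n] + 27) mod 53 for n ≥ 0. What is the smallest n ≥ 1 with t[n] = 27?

t[0] = 45,  t[1] = 48,  t[2] = 7,  t[3] = 2,  t[4] = 35,  t[5] = 8,  t[6] = 6,  t[7] = 51,  t[8] = 19,  t[9] = 50,  t[10] = 15,  t[11] = 34,  t[12] = 4,  t[13] = 43,  t[14] = 40,  t[15] = 28,  t[16] = 33,  t[17] = 0,  t[18] = 27,  t[19] = 29,  t[20] = 37,  t[21] = 16,  t[22] = 38,  t[23] = 20,  t[24] = 1,  t[25] = 31,  t[26] = 45.
Since t[26] = t[0] = 45, the sequence is periodic with period 26.
The value 27 first appears (with n ≥ 1) at t[18].

18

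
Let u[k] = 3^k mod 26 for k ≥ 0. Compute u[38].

9

We have u[0] = 1, u[1] = 3, u[2] = 9, u[3] = 1.
The sequence repeats with period 3.
So u[38] = u[0 + ((38-0) mod 3)] = u[2] = 9.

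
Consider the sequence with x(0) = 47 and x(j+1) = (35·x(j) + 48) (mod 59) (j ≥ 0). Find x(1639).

We have x(0) = 47, x(1) = 41, x(2) = 8, x(3) = 33, x(4) = 23, x(5) = 27, x(6) = 49, x(7) = 52, x(8) = 39, x(9) = 56, x(10) = 2, x(11) = 0, x(12) = 48, x(13) = 17, x(14) = 53, x(15) = 15, x(16) = 42, x(17) = 43, x(18) = 19, x(19) = 5, x(20) = 46, x(21) = 6, x(22) = 22, x(23) = 51, x(24) = 4, x(25) = 11, x(26) = 20, x(27) = 40, x(28) = 32, x(29) = 47.
The sequence repeats with period 29.
So x(1639) = x(0 + ((1639-0) mod 29)) = x(15) = 15.

15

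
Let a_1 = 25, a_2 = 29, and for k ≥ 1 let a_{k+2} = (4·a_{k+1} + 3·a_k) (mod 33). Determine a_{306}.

8

We have a_1 = 25; a_2 = 29; a_3 = 26; a_4 = 26; a_5 = 17; a_6 = 14; a_7 = 8; a_8 = 8; a_9 = 23; a_{10} = 17; a_{11} = 5; a_{12} = 5; a_{13} = 2; a_{14} = 23; a_{15} = 32; a_{16} = 32; a_{17} = 26; a_{18} = 2; a_{19} = 20; a_{20} = 20; a_{21} = 8; a_{22} = 26; a_{23} = 29; a_{24} = 29; a_{25} = 5; a_{26} = 8; a_{27} = 14; a_{28} = 14; a_{29} = 32; a_{30} = 5; a_{31} = 17; a_{32} = 17; a_{33} = 20; a_{34} = 32; a_{35} = 23; a_{36} = 23; a_{37} = 29; a_{38} = 20; a_{39} = 2; a_{40} = 2; a_{41} = 14; a_{42} = 29; a_{43} = 26.
Since (a_{42}, a_{43}) = (a_2, a_3) = (29, 26) (two consecutive terms determine the rest), the sequence is eventually periodic: after a pre-period of length 1 it cycles with period 40.
For k ≥ 2, a_k depends only on (k - 2) mod 40. (306 - 2) mod 40 = 24, so a_{306} = a_{26} = 8.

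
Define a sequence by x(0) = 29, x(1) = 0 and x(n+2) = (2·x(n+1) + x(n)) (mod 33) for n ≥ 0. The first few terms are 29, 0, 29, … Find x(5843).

25

x(0) = 29,  x(1) = 0,  x(2) = 29,  x(3) = 25,  x(4) = 13,  x(5) = 18,  x(6) = 16,  x(7) = 17,  x(8) = 17,  x(9) = 18,  x(10) = 20,  x(11) = 25,  x(12) = 4,  x(13) = 0,  x(14) = 4,  x(15) = 8,  x(16) = 20,  x(17) = 15,  x(18) = 17,  x(19) = 16,  x(20) = 16,  x(21) = 15,  x(22) = 13,  x(23) = 8,  x(24) = 29,  x(25) = 0.
The sequence repeats with period 24.
So x(5843) = x(0 + ((5843-0) mod 24)) = x(11) = 25.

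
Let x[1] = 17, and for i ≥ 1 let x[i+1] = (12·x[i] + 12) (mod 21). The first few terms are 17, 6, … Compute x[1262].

Computing terms: x[1] = 17; x[2] = 6; x[3] = 0; x[4] = 12; x[5] = 9; x[6] = 15; x[7] = 3; x[8] = 6.
Since x[8] = x[2] = 6, the sequence is eventually periodic: after a pre-period of length 1 it cycles with period 6.
For i ≥ 2, x[i] depends only on (i - 2) mod 6. (1262 - 2) mod 6 = 0, so x[1262] = x[2] = 6.

6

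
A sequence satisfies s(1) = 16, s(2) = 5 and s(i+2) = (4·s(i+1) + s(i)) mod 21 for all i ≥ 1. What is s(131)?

Computing terms: s(1) = 16; s(2) = 5; s(3) = 15; s(4) = 2; s(5) = 2; s(6) = 10; s(7) = 0; s(8) = 10; s(9) = 19; s(10) = 2; s(11) = 6; s(12) = 5; s(13) = 5; s(14) = 4; s(15) = 0; s(16) = 4; s(17) = 16; s(18) = 5.
The sequence repeats with period 16.
(131 - 1) mod 16 = 2, so s(131) = s(3) = 15.

15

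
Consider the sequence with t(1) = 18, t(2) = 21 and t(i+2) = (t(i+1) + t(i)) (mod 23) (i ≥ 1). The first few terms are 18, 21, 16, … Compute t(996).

We have t(1) = 18,  t(2) = 21,  t(3) = 16,  t(4) = 14,  t(5) = 7,  t(6) = 21,  t(7) = 5,  t(8) = 3,  t(9) = 8,  t(10) = 11,  t(11) = 19,  t(12) = 7,  t(13) = 3,  t(14) = 10,  t(15) = 13,  t(16) = 0,  t(17) = 13,  t(18) = 13,  t(19) = 3,  t(20) = 16,  t(21) = 19,  t(22) = 12,  t(23) = 8,  t(24) = 20,  t(25) = 5,  t(26) = 2,  t(27) = 7,  t(28) = 9,  t(29) = 16,  t(30) = 2,  t(31) = 18,  t(32) = 20,  t(33) = 15,  t(34) = 12,  t(35) = 4,  t(36) = 16,  t(37) = 20,  t(38) = 13,  t(39) = 10,  t(40) = 0,  t(41) = 10,  t(42) = 10,  t(43) = 20,  t(44) = 7,  t(45) = 4,  t(46) = 11,  t(47) = 15,  t(48) = 3,  t(49) = 18,  t(50) = 21.
The sequence repeats with period 48.
(996 - 1) mod 48 = 35, so t(996) = t(36) = 16.

16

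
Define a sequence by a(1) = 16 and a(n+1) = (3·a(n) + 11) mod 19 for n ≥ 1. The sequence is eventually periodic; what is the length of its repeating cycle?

Computing terms: a(1) = 16; a(2) = 2; a(3) = 17; a(4) = 5; a(5) = 7; a(6) = 13; a(7) = 12; a(8) = 9; a(9) = 0; a(10) = 11; a(11) = 6; a(12) = 10; a(13) = 3; a(14) = 1; a(15) = 14; a(16) = 15; a(17) = 18; a(18) = 8; a(19) = 16.
The sequence repeats with period 18.

18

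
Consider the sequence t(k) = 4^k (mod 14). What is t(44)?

Listing terms: t(1) = 4; t(2) = 2; t(3) = 8; t(4) = 4.
Since t(4) = t(1) = 4, the sequence is periodic with period 3.
(44 - 1) mod 3 = 1, so t(44) = t(2) = 2.

2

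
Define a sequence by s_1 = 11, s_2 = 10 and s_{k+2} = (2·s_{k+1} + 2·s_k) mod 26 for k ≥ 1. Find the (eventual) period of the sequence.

12

Listing terms: s_1 = 11; s_2 = 10; s_3 = 16; s_4 = 0; s_5 = 6; s_6 = 12; s_7 = 10; s_8 = 18; s_9 = 4; s_{10} = 18; s_{11} = 18; s_{12} = 20; s_{13} = 24; s_{14} = 10; s_{15} = 16.
Since (s_{14}, s_{15}) = (s_2, s_3) = (10, 16) (two consecutive terms determine the rest), the sequence is eventually periodic: after a pre-period of length 1 it cycles with period 12.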